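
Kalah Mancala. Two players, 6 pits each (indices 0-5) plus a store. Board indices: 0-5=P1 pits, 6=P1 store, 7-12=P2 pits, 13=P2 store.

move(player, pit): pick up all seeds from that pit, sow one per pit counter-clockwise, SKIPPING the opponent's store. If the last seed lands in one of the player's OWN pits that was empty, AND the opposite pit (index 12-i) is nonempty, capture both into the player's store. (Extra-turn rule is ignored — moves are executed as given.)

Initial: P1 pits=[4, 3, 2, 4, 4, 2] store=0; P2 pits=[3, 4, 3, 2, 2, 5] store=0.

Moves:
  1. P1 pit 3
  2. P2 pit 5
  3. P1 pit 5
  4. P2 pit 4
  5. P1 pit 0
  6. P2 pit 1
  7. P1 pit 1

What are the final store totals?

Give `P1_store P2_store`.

Answer: 9 3

Derivation:
Move 1: P1 pit3 -> P1=[4,3,2,0,5,3](1) P2=[4,4,3,2,2,5](0)
Move 2: P2 pit5 -> P1=[5,4,3,1,5,3](1) P2=[4,4,3,2,2,0](1)
Move 3: P1 pit5 -> P1=[5,4,3,1,5,0](2) P2=[5,5,3,2,2,0](1)
Move 4: P2 pit4 -> P1=[5,4,3,1,5,0](2) P2=[5,5,3,2,0,1](2)
Move 5: P1 pit0 -> P1=[0,5,4,2,6,0](8) P2=[0,5,3,2,0,1](2)
Move 6: P2 pit1 -> P1=[0,5,4,2,6,0](8) P2=[0,0,4,3,1,2](3)
Move 7: P1 pit1 -> P1=[0,0,5,3,7,1](9) P2=[0,0,4,3,1,2](3)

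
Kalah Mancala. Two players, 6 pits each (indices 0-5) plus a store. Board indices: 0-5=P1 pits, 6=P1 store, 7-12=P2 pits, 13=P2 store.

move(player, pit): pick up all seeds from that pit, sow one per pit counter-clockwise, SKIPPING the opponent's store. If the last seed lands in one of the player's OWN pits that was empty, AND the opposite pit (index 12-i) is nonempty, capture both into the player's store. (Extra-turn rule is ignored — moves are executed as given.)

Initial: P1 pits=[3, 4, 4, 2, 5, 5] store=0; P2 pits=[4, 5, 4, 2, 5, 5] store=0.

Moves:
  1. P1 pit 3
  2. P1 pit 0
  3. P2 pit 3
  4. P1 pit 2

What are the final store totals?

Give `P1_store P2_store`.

Move 1: P1 pit3 -> P1=[3,4,4,0,6,6](0) P2=[4,5,4,2,5,5](0)
Move 2: P1 pit0 -> P1=[0,5,5,0,6,6](5) P2=[4,5,0,2,5,5](0)
Move 3: P2 pit3 -> P1=[0,5,5,0,6,6](5) P2=[4,5,0,0,6,6](0)
Move 4: P1 pit2 -> P1=[0,5,0,1,7,7](6) P2=[5,5,0,0,6,6](0)

Answer: 6 0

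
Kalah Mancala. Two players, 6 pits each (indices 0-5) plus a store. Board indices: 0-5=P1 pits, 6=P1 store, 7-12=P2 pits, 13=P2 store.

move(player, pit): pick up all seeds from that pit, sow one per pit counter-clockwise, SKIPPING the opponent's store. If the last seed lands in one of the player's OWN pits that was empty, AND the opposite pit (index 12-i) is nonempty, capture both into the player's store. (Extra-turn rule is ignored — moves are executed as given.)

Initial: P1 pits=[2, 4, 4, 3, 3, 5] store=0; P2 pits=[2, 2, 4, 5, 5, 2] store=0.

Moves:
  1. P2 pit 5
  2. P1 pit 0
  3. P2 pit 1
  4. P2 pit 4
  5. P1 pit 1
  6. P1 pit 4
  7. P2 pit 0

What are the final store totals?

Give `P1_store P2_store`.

Answer: 2 2

Derivation:
Move 1: P2 pit5 -> P1=[3,4,4,3,3,5](0) P2=[2,2,4,5,5,0](1)
Move 2: P1 pit0 -> P1=[0,5,5,4,3,5](0) P2=[2,2,4,5,5,0](1)
Move 3: P2 pit1 -> P1=[0,5,5,4,3,5](0) P2=[2,0,5,6,5,0](1)
Move 4: P2 pit4 -> P1=[1,6,6,4,3,5](0) P2=[2,0,5,6,0,1](2)
Move 5: P1 pit1 -> P1=[1,0,7,5,4,6](1) P2=[3,0,5,6,0,1](2)
Move 6: P1 pit4 -> P1=[1,0,7,5,0,7](2) P2=[4,1,5,6,0,1](2)
Move 7: P2 pit0 -> P1=[1,0,7,5,0,7](2) P2=[0,2,6,7,1,1](2)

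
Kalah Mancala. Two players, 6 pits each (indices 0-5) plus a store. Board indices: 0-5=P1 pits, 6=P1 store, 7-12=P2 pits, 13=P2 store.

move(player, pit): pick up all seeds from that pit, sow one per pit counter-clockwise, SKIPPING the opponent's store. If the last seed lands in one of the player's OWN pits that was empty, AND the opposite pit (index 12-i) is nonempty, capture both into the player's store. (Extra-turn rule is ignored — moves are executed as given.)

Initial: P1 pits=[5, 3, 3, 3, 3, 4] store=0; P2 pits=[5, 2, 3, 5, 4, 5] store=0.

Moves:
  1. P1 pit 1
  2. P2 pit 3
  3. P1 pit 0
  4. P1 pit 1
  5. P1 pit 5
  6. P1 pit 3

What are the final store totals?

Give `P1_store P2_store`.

Answer: 3 1

Derivation:
Move 1: P1 pit1 -> P1=[5,0,4,4,4,4](0) P2=[5,2,3,5,4,5](0)
Move 2: P2 pit3 -> P1=[6,1,4,4,4,4](0) P2=[5,2,3,0,5,6](1)
Move 3: P1 pit0 -> P1=[0,2,5,5,5,5](1) P2=[5,2,3,0,5,6](1)
Move 4: P1 pit1 -> P1=[0,0,6,6,5,5](1) P2=[5,2,3,0,5,6](1)
Move 5: P1 pit5 -> P1=[0,0,6,6,5,0](2) P2=[6,3,4,1,5,6](1)
Move 6: P1 pit3 -> P1=[0,0,6,0,6,1](3) P2=[7,4,5,1,5,6](1)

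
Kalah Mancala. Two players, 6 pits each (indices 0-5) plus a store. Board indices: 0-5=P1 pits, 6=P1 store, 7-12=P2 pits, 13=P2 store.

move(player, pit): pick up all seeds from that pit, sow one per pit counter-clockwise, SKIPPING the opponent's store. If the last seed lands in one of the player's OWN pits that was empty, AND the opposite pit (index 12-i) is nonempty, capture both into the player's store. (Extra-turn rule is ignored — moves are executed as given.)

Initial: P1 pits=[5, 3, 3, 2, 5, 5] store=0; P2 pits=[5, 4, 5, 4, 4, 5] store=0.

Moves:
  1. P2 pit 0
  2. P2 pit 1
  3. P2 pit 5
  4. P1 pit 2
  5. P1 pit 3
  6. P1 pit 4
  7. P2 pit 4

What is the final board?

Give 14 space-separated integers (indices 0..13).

Answer: 7 5 1 1 1 9 3 2 1 8 7 0 2 3

Derivation:
Move 1: P2 pit0 -> P1=[5,3,3,2,5,5](0) P2=[0,5,6,5,5,6](0)
Move 2: P2 pit1 -> P1=[5,3,3,2,5,5](0) P2=[0,0,7,6,6,7](1)
Move 3: P2 pit5 -> P1=[6,4,4,3,6,6](0) P2=[0,0,7,6,6,0](2)
Move 4: P1 pit2 -> P1=[6,4,0,4,7,7](1) P2=[0,0,7,6,6,0](2)
Move 5: P1 pit3 -> P1=[6,4,0,0,8,8](2) P2=[1,0,7,6,6,0](2)
Move 6: P1 pit4 -> P1=[6,4,0,0,0,9](3) P2=[2,1,8,7,7,1](2)
Move 7: P2 pit4 -> P1=[7,5,1,1,1,9](3) P2=[2,1,8,7,0,2](3)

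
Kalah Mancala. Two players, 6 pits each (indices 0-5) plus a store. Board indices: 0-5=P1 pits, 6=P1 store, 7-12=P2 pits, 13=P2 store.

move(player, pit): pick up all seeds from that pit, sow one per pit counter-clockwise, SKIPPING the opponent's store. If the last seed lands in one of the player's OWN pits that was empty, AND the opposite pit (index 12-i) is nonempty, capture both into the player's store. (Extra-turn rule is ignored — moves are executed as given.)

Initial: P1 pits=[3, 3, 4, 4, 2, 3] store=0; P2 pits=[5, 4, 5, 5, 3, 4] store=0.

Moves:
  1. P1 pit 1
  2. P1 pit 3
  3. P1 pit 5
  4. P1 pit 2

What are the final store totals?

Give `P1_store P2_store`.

Answer: 3 0

Derivation:
Move 1: P1 pit1 -> P1=[3,0,5,5,3,3](0) P2=[5,4,5,5,3,4](0)
Move 2: P1 pit3 -> P1=[3,0,5,0,4,4](1) P2=[6,5,5,5,3,4](0)
Move 3: P1 pit5 -> P1=[3,0,5,0,4,0](2) P2=[7,6,6,5,3,4](0)
Move 4: P1 pit2 -> P1=[3,0,0,1,5,1](3) P2=[8,6,6,5,3,4](0)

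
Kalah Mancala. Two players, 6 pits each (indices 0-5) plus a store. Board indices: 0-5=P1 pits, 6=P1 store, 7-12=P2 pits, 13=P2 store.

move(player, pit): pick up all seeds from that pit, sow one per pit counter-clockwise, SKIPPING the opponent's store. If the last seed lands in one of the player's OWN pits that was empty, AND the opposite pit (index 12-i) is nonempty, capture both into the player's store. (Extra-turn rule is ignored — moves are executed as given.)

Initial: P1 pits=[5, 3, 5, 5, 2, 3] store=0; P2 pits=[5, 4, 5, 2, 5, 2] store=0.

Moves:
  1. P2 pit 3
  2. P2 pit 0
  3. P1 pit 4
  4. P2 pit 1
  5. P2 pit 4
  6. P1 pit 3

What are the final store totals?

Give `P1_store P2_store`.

Answer: 2 2

Derivation:
Move 1: P2 pit3 -> P1=[5,3,5,5,2,3](0) P2=[5,4,5,0,6,3](0)
Move 2: P2 pit0 -> P1=[5,3,5,5,2,3](0) P2=[0,5,6,1,7,4](0)
Move 3: P1 pit4 -> P1=[5,3,5,5,0,4](1) P2=[0,5,6,1,7,4](0)
Move 4: P2 pit1 -> P1=[5,3,5,5,0,4](1) P2=[0,0,7,2,8,5](1)
Move 5: P2 pit4 -> P1=[6,4,6,6,1,5](1) P2=[0,0,7,2,0,6](2)
Move 6: P1 pit3 -> P1=[6,4,6,0,2,6](2) P2=[1,1,8,2,0,6](2)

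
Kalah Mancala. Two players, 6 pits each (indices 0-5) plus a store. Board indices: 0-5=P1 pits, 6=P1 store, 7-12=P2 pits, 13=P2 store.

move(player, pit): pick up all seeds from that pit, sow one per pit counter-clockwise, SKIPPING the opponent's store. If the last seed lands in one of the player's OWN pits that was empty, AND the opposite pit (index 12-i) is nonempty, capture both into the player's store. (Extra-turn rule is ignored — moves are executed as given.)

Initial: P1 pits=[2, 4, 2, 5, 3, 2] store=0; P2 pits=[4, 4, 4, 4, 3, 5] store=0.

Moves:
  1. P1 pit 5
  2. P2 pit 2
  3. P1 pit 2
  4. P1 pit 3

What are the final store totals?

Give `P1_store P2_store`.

Move 1: P1 pit5 -> P1=[2,4,2,5,3,0](1) P2=[5,4,4,4,3,5](0)
Move 2: P2 pit2 -> P1=[2,4,2,5,3,0](1) P2=[5,4,0,5,4,6](1)
Move 3: P1 pit2 -> P1=[2,4,0,6,4,0](1) P2=[5,4,0,5,4,6](1)
Move 4: P1 pit3 -> P1=[2,4,0,0,5,1](2) P2=[6,5,1,5,4,6](1)

Answer: 2 1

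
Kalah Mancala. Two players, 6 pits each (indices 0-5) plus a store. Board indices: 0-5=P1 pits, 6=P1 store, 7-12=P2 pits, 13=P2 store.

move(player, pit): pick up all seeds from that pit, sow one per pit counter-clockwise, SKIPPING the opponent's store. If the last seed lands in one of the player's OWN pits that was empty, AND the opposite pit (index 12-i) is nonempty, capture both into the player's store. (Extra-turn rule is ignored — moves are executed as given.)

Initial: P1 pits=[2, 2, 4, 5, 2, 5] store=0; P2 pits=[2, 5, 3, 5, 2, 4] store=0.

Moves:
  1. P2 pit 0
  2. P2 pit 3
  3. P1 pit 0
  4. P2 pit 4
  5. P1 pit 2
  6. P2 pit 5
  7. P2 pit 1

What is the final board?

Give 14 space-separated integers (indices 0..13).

Answer: 3 5 1 8 4 6 1 1 0 5 1 1 1 4

Derivation:
Move 1: P2 pit0 -> P1=[2,2,4,5,2,5](0) P2=[0,6,4,5,2,4](0)
Move 2: P2 pit3 -> P1=[3,3,4,5,2,5](0) P2=[0,6,4,0,3,5](1)
Move 3: P1 pit0 -> P1=[0,4,5,6,2,5](0) P2=[0,6,4,0,3,5](1)
Move 4: P2 pit4 -> P1=[1,4,5,6,2,5](0) P2=[0,6,4,0,0,6](2)
Move 5: P1 pit2 -> P1=[1,4,0,7,3,6](1) P2=[1,6,4,0,0,6](2)
Move 6: P2 pit5 -> P1=[2,5,1,8,4,6](1) P2=[1,6,4,0,0,0](3)
Move 7: P2 pit1 -> P1=[3,5,1,8,4,6](1) P2=[1,0,5,1,1,1](4)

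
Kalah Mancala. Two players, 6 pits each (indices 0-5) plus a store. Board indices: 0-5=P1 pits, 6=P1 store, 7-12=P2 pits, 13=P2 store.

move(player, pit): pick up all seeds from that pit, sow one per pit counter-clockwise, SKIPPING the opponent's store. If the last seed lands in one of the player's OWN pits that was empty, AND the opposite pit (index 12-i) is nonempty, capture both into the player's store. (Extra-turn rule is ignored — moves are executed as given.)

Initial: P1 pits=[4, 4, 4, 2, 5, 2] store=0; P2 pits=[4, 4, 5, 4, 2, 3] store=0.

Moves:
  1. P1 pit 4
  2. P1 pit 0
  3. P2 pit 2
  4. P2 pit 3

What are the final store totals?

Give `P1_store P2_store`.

Answer: 7 2

Derivation:
Move 1: P1 pit4 -> P1=[4,4,4,2,0,3](1) P2=[5,5,6,4,2,3](0)
Move 2: P1 pit0 -> P1=[0,5,5,3,0,3](7) P2=[5,0,6,4,2,3](0)
Move 3: P2 pit2 -> P1=[1,6,5,3,0,3](7) P2=[5,0,0,5,3,4](1)
Move 4: P2 pit3 -> P1=[2,7,5,3,0,3](7) P2=[5,0,0,0,4,5](2)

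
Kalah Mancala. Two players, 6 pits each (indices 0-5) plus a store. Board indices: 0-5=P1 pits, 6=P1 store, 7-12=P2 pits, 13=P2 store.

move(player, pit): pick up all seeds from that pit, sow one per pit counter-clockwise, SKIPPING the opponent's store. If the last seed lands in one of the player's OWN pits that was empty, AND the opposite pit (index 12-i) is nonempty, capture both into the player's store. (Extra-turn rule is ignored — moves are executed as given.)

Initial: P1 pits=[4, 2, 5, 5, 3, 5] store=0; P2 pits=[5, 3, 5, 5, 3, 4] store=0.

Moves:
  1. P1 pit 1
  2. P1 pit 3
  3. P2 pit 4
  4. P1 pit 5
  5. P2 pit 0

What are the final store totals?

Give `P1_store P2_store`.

Move 1: P1 pit1 -> P1=[4,0,6,6,3,5](0) P2=[5,3,5,5,3,4](0)
Move 2: P1 pit3 -> P1=[4,0,6,0,4,6](1) P2=[6,4,6,5,3,4](0)
Move 3: P2 pit4 -> P1=[5,0,6,0,4,6](1) P2=[6,4,6,5,0,5](1)
Move 4: P1 pit5 -> P1=[5,0,6,0,4,0](2) P2=[7,5,7,6,1,5](1)
Move 5: P2 pit0 -> P1=[6,0,6,0,4,0](2) P2=[0,6,8,7,2,6](2)

Answer: 2 2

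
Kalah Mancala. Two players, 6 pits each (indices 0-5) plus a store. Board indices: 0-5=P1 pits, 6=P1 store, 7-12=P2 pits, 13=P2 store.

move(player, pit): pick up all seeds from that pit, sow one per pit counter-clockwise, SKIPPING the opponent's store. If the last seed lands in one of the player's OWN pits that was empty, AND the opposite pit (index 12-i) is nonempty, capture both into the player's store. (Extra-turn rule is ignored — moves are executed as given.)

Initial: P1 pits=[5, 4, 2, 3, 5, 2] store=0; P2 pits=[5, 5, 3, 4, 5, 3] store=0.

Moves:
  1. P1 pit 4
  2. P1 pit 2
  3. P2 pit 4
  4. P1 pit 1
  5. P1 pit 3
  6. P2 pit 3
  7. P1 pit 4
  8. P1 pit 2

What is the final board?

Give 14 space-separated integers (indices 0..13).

Answer: 7 0 0 1 0 6 13 7 0 4 0 1 5 2

Derivation:
Move 1: P1 pit4 -> P1=[5,4,2,3,0,3](1) P2=[6,6,4,4,5,3](0)
Move 2: P1 pit2 -> P1=[5,4,0,4,0,3](8) P2=[6,0,4,4,5,3](0)
Move 3: P2 pit4 -> P1=[6,5,1,4,0,3](8) P2=[6,0,4,4,0,4](1)
Move 4: P1 pit1 -> P1=[6,0,2,5,1,4](9) P2=[6,0,4,4,0,4](1)
Move 5: P1 pit3 -> P1=[6,0,2,0,2,5](10) P2=[7,1,4,4,0,4](1)
Move 6: P2 pit3 -> P1=[7,0,2,0,2,5](10) P2=[7,1,4,0,1,5](2)
Move 7: P1 pit4 -> P1=[7,0,2,0,0,6](11) P2=[7,1,4,0,1,5](2)
Move 8: P1 pit2 -> P1=[7,0,0,1,0,6](13) P2=[7,0,4,0,1,5](2)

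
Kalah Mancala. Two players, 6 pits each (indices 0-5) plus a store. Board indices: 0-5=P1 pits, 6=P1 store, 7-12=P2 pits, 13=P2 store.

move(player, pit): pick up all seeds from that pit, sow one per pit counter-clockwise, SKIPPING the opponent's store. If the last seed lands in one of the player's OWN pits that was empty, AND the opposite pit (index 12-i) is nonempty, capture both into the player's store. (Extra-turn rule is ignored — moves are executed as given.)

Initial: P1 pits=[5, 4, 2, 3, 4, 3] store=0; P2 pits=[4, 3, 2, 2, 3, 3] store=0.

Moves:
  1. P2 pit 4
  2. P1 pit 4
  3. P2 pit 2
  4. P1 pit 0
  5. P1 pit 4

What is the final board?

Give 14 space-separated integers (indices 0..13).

Move 1: P2 pit4 -> P1=[6,4,2,3,4,3](0) P2=[4,3,2,2,0,4](1)
Move 2: P1 pit4 -> P1=[6,4,2,3,0,4](1) P2=[5,4,2,2,0,4](1)
Move 3: P2 pit2 -> P1=[6,0,2,3,0,4](1) P2=[5,4,0,3,0,4](6)
Move 4: P1 pit0 -> P1=[0,1,3,4,1,5](2) P2=[5,4,0,3,0,4](6)
Move 5: P1 pit4 -> P1=[0,1,3,4,0,6](2) P2=[5,4,0,3,0,4](6)

Answer: 0 1 3 4 0 6 2 5 4 0 3 0 4 6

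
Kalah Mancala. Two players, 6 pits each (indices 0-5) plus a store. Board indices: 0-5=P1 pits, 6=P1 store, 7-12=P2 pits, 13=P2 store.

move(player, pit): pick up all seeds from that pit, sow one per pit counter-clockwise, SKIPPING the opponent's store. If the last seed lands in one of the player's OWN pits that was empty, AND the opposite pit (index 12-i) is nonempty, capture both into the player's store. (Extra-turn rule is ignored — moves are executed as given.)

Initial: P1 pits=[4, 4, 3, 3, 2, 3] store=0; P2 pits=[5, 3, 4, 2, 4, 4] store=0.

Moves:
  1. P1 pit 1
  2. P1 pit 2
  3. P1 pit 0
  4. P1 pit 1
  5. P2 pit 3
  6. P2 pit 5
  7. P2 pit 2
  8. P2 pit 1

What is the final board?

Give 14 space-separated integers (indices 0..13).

Answer: 1 1 3 7 5 5 1 5 0 1 2 7 1 2

Derivation:
Move 1: P1 pit1 -> P1=[4,0,4,4,3,4](0) P2=[5,3,4,2,4,4](0)
Move 2: P1 pit2 -> P1=[4,0,0,5,4,5](1) P2=[5,3,4,2,4,4](0)
Move 3: P1 pit0 -> P1=[0,1,1,6,5,5](1) P2=[5,3,4,2,4,4](0)
Move 4: P1 pit1 -> P1=[0,0,2,6,5,5](1) P2=[5,3,4,2,4,4](0)
Move 5: P2 pit3 -> P1=[0,0,2,6,5,5](1) P2=[5,3,4,0,5,5](0)
Move 6: P2 pit5 -> P1=[1,1,3,7,5,5](1) P2=[5,3,4,0,5,0](1)
Move 7: P2 pit2 -> P1=[1,1,3,7,5,5](1) P2=[5,3,0,1,6,1](2)
Move 8: P2 pit1 -> P1=[1,1,3,7,5,5](1) P2=[5,0,1,2,7,1](2)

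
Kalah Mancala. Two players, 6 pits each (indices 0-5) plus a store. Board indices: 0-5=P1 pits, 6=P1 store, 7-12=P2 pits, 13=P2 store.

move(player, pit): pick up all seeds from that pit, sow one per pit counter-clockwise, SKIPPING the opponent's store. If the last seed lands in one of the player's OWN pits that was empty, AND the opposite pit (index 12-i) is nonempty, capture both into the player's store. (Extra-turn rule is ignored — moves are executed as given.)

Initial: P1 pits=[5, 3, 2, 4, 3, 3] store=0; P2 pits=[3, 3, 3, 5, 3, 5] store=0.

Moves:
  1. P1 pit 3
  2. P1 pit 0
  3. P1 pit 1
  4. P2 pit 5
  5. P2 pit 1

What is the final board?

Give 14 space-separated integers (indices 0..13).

Move 1: P1 pit3 -> P1=[5,3,2,0,4,4](1) P2=[4,3,3,5,3,5](0)
Move 2: P1 pit0 -> P1=[0,4,3,1,5,5](1) P2=[4,3,3,5,3,5](0)
Move 3: P1 pit1 -> P1=[0,0,4,2,6,6](1) P2=[4,3,3,5,3,5](0)
Move 4: P2 pit5 -> P1=[1,1,5,3,6,6](1) P2=[4,3,3,5,3,0](1)
Move 5: P2 pit1 -> P1=[1,1,5,3,6,6](1) P2=[4,0,4,6,4,0](1)

Answer: 1 1 5 3 6 6 1 4 0 4 6 4 0 1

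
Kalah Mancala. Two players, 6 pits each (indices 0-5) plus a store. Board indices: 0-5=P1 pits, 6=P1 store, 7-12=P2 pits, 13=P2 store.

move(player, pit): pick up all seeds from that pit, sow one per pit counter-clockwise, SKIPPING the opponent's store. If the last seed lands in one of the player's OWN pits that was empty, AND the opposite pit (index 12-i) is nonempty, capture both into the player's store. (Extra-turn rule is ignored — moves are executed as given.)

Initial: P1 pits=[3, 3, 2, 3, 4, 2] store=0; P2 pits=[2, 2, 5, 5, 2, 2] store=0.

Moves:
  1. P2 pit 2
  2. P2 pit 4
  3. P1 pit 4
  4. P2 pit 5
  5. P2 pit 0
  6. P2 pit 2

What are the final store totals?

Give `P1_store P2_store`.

Move 1: P2 pit2 -> P1=[4,3,2,3,4,2](0) P2=[2,2,0,6,3,3](1)
Move 2: P2 pit4 -> P1=[5,3,2,3,4,2](0) P2=[2,2,0,6,0,4](2)
Move 3: P1 pit4 -> P1=[5,3,2,3,0,3](1) P2=[3,3,0,6,0,4](2)
Move 4: P2 pit5 -> P1=[6,4,3,3,0,3](1) P2=[3,3,0,6,0,0](3)
Move 5: P2 pit0 -> P1=[6,4,3,3,0,3](1) P2=[0,4,1,7,0,0](3)
Move 6: P2 pit2 -> P1=[6,4,3,3,0,3](1) P2=[0,4,0,8,0,0](3)

Answer: 1 3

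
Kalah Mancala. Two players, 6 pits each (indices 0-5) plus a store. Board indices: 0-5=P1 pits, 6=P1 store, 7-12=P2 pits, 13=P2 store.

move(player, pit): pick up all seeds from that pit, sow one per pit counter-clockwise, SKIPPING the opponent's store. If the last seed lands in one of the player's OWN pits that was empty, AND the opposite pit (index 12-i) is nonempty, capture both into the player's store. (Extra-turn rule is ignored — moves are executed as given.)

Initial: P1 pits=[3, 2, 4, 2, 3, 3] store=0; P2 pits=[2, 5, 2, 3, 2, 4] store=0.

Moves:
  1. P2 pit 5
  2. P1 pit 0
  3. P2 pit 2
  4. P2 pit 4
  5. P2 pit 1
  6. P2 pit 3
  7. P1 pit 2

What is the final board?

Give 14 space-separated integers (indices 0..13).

Move 1: P2 pit5 -> P1=[4,3,5,2,3,3](0) P2=[2,5,2,3,2,0](1)
Move 2: P1 pit0 -> P1=[0,4,6,3,4,3](0) P2=[2,5,2,3,2,0](1)
Move 3: P2 pit2 -> P1=[0,4,6,3,4,3](0) P2=[2,5,0,4,3,0](1)
Move 4: P2 pit4 -> P1=[1,4,6,3,4,3](0) P2=[2,5,0,4,0,1](2)
Move 5: P2 pit1 -> P1=[1,4,6,3,4,3](0) P2=[2,0,1,5,1,2](3)
Move 6: P2 pit3 -> P1=[2,5,6,3,4,3](0) P2=[2,0,1,0,2,3](4)
Move 7: P1 pit2 -> P1=[2,5,0,4,5,4](1) P2=[3,1,1,0,2,3](4)

Answer: 2 5 0 4 5 4 1 3 1 1 0 2 3 4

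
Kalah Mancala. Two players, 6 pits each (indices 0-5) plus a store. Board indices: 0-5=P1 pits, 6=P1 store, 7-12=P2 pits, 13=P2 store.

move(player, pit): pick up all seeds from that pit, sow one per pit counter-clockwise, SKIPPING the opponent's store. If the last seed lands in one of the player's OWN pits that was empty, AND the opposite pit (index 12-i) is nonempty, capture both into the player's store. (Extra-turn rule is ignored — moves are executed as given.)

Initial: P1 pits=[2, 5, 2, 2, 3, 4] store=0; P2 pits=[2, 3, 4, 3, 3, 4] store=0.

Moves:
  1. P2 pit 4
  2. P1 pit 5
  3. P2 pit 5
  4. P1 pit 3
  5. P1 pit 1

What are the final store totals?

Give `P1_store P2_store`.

Answer: 3 2

Derivation:
Move 1: P2 pit4 -> P1=[3,5,2,2,3,4](0) P2=[2,3,4,3,0,5](1)
Move 2: P1 pit5 -> P1=[3,5,2,2,3,0](1) P2=[3,4,5,3,0,5](1)
Move 3: P2 pit5 -> P1=[4,6,3,3,3,0](1) P2=[3,4,5,3,0,0](2)
Move 4: P1 pit3 -> P1=[4,6,3,0,4,1](2) P2=[3,4,5,3,0,0](2)
Move 5: P1 pit1 -> P1=[4,0,4,1,5,2](3) P2=[4,4,5,3,0,0](2)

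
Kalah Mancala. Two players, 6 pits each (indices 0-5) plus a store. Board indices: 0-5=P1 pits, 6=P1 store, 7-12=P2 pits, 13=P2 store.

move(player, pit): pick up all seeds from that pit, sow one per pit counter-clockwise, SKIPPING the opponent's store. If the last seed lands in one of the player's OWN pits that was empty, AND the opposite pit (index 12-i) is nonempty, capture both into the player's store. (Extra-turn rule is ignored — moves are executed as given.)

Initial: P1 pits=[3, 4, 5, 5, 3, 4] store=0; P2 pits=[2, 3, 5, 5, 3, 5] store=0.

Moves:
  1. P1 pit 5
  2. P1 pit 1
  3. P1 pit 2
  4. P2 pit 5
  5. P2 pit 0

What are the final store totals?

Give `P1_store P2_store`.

Move 1: P1 pit5 -> P1=[3,4,5,5,3,0](1) P2=[3,4,6,5,3,5](0)
Move 2: P1 pit1 -> P1=[3,0,6,6,4,0](5) P2=[0,4,6,5,3,5](0)
Move 3: P1 pit2 -> P1=[3,0,0,7,5,1](6) P2=[1,5,6,5,3,5](0)
Move 4: P2 pit5 -> P1=[4,1,1,8,5,1](6) P2=[1,5,6,5,3,0](1)
Move 5: P2 pit0 -> P1=[4,1,1,8,5,1](6) P2=[0,6,6,5,3,0](1)

Answer: 6 1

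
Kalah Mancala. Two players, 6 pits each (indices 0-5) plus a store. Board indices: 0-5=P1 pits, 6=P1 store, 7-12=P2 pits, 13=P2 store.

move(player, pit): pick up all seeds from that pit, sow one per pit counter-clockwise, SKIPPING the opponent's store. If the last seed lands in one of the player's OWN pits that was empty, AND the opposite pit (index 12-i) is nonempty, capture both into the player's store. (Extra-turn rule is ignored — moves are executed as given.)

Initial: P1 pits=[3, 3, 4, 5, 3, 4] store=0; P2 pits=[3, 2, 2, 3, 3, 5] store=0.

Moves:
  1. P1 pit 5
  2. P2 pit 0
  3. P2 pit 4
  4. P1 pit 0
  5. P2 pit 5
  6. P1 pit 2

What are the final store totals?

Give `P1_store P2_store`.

Answer: 2 2

Derivation:
Move 1: P1 pit5 -> P1=[3,3,4,5,3,0](1) P2=[4,3,3,3,3,5](0)
Move 2: P2 pit0 -> P1=[3,3,4,5,3,0](1) P2=[0,4,4,4,4,5](0)
Move 3: P2 pit4 -> P1=[4,4,4,5,3,0](1) P2=[0,4,4,4,0,6](1)
Move 4: P1 pit0 -> P1=[0,5,5,6,4,0](1) P2=[0,4,4,4,0,6](1)
Move 5: P2 pit5 -> P1=[1,6,6,7,5,0](1) P2=[0,4,4,4,0,0](2)
Move 6: P1 pit2 -> P1=[1,6,0,8,6,1](2) P2=[1,5,4,4,0,0](2)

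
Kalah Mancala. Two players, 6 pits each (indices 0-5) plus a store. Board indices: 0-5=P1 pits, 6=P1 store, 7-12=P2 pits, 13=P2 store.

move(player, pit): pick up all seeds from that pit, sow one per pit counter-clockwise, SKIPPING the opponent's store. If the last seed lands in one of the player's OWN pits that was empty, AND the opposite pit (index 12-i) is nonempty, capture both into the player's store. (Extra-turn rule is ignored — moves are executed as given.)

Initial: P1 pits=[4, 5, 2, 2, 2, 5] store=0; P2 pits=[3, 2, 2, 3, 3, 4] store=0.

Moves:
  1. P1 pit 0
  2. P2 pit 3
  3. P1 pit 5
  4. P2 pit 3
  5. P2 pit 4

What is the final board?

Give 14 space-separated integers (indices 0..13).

Answer: 1 7 4 3 3 0 1 4 3 3 0 0 6 2

Derivation:
Move 1: P1 pit0 -> P1=[0,6,3,3,3,5](0) P2=[3,2,2,3,3,4](0)
Move 2: P2 pit3 -> P1=[0,6,3,3,3,5](0) P2=[3,2,2,0,4,5](1)
Move 3: P1 pit5 -> P1=[0,6,3,3,3,0](1) P2=[4,3,3,1,4,5](1)
Move 4: P2 pit3 -> P1=[0,6,3,3,3,0](1) P2=[4,3,3,0,5,5](1)
Move 5: P2 pit4 -> P1=[1,7,4,3,3,0](1) P2=[4,3,3,0,0,6](2)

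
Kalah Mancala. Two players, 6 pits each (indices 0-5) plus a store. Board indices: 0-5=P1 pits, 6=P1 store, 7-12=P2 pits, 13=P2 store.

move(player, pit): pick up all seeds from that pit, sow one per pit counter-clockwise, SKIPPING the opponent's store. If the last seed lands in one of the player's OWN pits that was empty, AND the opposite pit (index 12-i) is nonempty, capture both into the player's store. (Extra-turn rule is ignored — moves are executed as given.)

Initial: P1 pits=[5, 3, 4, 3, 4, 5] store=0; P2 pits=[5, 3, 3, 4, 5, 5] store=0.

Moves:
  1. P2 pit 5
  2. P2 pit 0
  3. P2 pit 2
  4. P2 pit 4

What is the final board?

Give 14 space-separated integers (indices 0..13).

Move 1: P2 pit5 -> P1=[6,4,5,4,4,5](0) P2=[5,3,3,4,5,0](1)
Move 2: P2 pit0 -> P1=[0,4,5,4,4,5](0) P2=[0,4,4,5,6,0](8)
Move 3: P2 pit2 -> P1=[0,4,5,4,4,5](0) P2=[0,4,0,6,7,1](9)
Move 4: P2 pit4 -> P1=[1,5,6,5,5,5](0) P2=[0,4,0,6,0,2](10)

Answer: 1 5 6 5 5 5 0 0 4 0 6 0 2 10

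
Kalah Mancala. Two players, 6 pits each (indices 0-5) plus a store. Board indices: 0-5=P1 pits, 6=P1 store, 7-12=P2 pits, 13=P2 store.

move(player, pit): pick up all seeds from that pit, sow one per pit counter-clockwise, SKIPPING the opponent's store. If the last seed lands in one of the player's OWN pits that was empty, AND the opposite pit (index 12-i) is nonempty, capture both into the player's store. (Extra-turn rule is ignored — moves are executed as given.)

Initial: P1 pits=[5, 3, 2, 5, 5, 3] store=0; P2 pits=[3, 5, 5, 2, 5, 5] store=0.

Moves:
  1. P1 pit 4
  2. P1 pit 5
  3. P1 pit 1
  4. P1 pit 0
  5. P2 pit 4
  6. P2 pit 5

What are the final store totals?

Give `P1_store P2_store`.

Answer: 16 2

Derivation:
Move 1: P1 pit4 -> P1=[5,3,2,5,0,4](1) P2=[4,6,6,2,5,5](0)
Move 2: P1 pit5 -> P1=[5,3,2,5,0,0](2) P2=[5,7,7,2,5,5](0)
Move 3: P1 pit1 -> P1=[5,0,3,6,0,0](10) P2=[5,0,7,2,5,5](0)
Move 4: P1 pit0 -> P1=[0,1,4,7,1,0](16) P2=[0,0,7,2,5,5](0)
Move 5: P2 pit4 -> P1=[1,2,5,7,1,0](16) P2=[0,0,7,2,0,6](1)
Move 6: P2 pit5 -> P1=[2,3,6,8,2,0](16) P2=[0,0,7,2,0,0](2)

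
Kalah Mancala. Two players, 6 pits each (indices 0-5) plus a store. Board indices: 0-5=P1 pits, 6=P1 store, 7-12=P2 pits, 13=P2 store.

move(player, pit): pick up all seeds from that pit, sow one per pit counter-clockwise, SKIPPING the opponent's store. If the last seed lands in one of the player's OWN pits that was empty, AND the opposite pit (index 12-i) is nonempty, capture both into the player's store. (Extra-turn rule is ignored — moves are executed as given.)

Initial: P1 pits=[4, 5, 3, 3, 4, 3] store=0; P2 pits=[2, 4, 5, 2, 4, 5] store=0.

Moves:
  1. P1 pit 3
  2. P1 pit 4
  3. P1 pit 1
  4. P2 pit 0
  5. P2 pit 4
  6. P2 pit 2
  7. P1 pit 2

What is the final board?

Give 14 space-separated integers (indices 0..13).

Answer: 6 2 0 2 2 7 4 1 6 0 4 1 7 2

Derivation:
Move 1: P1 pit3 -> P1=[4,5,3,0,5,4](1) P2=[2,4,5,2,4,5](0)
Move 2: P1 pit4 -> P1=[4,5,3,0,0,5](2) P2=[3,5,6,2,4,5](0)
Move 3: P1 pit1 -> P1=[4,0,4,1,1,6](3) P2=[3,5,6,2,4,5](0)
Move 4: P2 pit0 -> P1=[4,0,4,1,1,6](3) P2=[0,6,7,3,4,5](0)
Move 5: P2 pit4 -> P1=[5,1,4,1,1,6](3) P2=[0,6,7,3,0,6](1)
Move 6: P2 pit2 -> P1=[6,2,5,1,1,6](3) P2=[0,6,0,4,1,7](2)
Move 7: P1 pit2 -> P1=[6,2,0,2,2,7](4) P2=[1,6,0,4,1,7](2)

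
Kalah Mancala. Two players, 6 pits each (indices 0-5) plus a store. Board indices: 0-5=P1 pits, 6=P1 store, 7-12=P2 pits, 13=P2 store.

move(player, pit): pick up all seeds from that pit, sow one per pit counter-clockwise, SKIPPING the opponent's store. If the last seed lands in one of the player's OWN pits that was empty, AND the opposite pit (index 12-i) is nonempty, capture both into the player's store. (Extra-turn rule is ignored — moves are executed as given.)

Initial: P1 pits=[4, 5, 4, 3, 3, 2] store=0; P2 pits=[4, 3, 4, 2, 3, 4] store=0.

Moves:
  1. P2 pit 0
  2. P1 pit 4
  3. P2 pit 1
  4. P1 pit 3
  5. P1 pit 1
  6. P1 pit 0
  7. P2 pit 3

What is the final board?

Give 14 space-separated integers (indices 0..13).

Answer: 1 1 6 2 3 5 3 1 0 6 0 6 6 1

Derivation:
Move 1: P2 pit0 -> P1=[4,5,4,3,3,2](0) P2=[0,4,5,3,4,4](0)
Move 2: P1 pit4 -> P1=[4,5,4,3,0,3](1) P2=[1,4,5,3,4,4](0)
Move 3: P2 pit1 -> P1=[4,5,4,3,0,3](1) P2=[1,0,6,4,5,5](0)
Move 4: P1 pit3 -> P1=[4,5,4,0,1,4](2) P2=[1,0,6,4,5,5](0)
Move 5: P1 pit1 -> P1=[4,0,5,1,2,5](3) P2=[1,0,6,4,5,5](0)
Move 6: P1 pit0 -> P1=[0,1,6,2,3,5](3) P2=[1,0,6,4,5,5](0)
Move 7: P2 pit3 -> P1=[1,1,6,2,3,5](3) P2=[1,0,6,0,6,6](1)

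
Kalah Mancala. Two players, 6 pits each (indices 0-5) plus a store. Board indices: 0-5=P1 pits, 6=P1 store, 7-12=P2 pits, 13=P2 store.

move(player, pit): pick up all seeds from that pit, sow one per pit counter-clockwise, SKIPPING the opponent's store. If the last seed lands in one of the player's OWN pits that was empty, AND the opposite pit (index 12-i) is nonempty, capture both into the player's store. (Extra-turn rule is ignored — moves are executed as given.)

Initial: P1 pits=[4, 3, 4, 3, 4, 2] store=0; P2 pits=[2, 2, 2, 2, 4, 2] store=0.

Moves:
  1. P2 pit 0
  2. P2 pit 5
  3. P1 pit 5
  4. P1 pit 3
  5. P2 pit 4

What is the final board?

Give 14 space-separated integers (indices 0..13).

Answer: 6 4 4 0 5 1 2 1 3 3 2 0 1 2

Derivation:
Move 1: P2 pit0 -> P1=[4,3,4,3,4,2](0) P2=[0,3,3,2,4,2](0)
Move 2: P2 pit5 -> P1=[5,3,4,3,4,2](0) P2=[0,3,3,2,4,0](1)
Move 3: P1 pit5 -> P1=[5,3,4,3,4,0](1) P2=[1,3,3,2,4,0](1)
Move 4: P1 pit3 -> P1=[5,3,4,0,5,1](2) P2=[1,3,3,2,4,0](1)
Move 5: P2 pit4 -> P1=[6,4,4,0,5,1](2) P2=[1,3,3,2,0,1](2)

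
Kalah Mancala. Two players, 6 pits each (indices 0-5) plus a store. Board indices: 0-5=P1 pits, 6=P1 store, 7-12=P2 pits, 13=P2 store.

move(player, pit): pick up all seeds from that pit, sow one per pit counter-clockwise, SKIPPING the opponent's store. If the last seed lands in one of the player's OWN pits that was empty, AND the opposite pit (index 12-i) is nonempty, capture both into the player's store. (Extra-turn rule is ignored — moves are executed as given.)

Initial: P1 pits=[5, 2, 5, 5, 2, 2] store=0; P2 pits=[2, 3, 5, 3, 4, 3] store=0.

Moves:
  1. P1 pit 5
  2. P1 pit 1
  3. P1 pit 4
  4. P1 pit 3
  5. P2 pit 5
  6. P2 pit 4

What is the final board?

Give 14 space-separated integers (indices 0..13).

Move 1: P1 pit5 -> P1=[5,2,5,5,2,0](1) P2=[3,3,5,3,4,3](0)
Move 2: P1 pit1 -> P1=[5,0,6,6,2,0](1) P2=[3,3,5,3,4,3](0)
Move 3: P1 pit4 -> P1=[5,0,6,6,0,1](2) P2=[3,3,5,3,4,3](0)
Move 4: P1 pit3 -> P1=[5,0,6,0,1,2](3) P2=[4,4,6,3,4,3](0)
Move 5: P2 pit5 -> P1=[6,1,6,0,1,2](3) P2=[4,4,6,3,4,0](1)
Move 6: P2 pit4 -> P1=[7,2,6,0,1,2](3) P2=[4,4,6,3,0,1](2)

Answer: 7 2 6 0 1 2 3 4 4 6 3 0 1 2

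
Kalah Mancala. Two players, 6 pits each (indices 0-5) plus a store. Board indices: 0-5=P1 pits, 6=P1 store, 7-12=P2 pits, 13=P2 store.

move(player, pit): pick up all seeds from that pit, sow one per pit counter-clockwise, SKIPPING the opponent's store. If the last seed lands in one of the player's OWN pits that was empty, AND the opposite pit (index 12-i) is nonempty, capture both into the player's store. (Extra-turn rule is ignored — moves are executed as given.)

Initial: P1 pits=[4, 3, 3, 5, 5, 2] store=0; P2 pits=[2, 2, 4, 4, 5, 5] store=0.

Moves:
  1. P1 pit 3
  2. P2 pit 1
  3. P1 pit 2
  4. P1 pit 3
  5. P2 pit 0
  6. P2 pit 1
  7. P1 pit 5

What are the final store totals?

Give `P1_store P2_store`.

Move 1: P1 pit3 -> P1=[4,3,3,0,6,3](1) P2=[3,3,4,4,5,5](0)
Move 2: P2 pit1 -> P1=[4,3,3,0,6,3](1) P2=[3,0,5,5,6,5](0)
Move 3: P1 pit2 -> P1=[4,3,0,1,7,4](1) P2=[3,0,5,5,6,5](0)
Move 4: P1 pit3 -> P1=[4,3,0,0,8,4](1) P2=[3,0,5,5,6,5](0)
Move 5: P2 pit0 -> P1=[4,3,0,0,8,4](1) P2=[0,1,6,6,6,5](0)
Move 6: P2 pit1 -> P1=[4,3,0,0,8,4](1) P2=[0,0,7,6,6,5](0)
Move 7: P1 pit5 -> P1=[4,3,0,0,8,0](2) P2=[1,1,8,6,6,5](0)

Answer: 2 0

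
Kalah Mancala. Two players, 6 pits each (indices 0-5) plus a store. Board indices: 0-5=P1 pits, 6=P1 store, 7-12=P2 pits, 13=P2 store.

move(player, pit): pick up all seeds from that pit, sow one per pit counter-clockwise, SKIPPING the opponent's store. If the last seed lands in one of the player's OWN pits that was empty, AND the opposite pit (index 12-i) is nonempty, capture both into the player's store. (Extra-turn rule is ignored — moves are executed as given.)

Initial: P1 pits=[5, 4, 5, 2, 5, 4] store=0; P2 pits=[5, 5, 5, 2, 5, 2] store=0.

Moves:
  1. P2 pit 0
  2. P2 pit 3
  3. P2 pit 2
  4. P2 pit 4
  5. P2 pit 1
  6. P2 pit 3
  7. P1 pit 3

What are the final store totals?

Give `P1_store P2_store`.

Move 1: P2 pit0 -> P1=[5,4,5,2,5,4](0) P2=[0,6,6,3,6,3](0)
Move 2: P2 pit3 -> P1=[5,4,5,2,5,4](0) P2=[0,6,6,0,7,4](1)
Move 3: P2 pit2 -> P1=[6,5,5,2,5,4](0) P2=[0,6,0,1,8,5](2)
Move 4: P2 pit4 -> P1=[7,6,6,3,6,5](0) P2=[0,6,0,1,0,6](3)
Move 5: P2 pit1 -> P1=[8,6,6,3,6,5](0) P2=[0,0,1,2,1,7](4)
Move 6: P2 pit3 -> P1=[8,6,6,3,6,5](0) P2=[0,0,1,0,2,8](4)
Move 7: P1 pit3 -> P1=[8,6,6,0,7,6](1) P2=[0,0,1,0,2,8](4)

Answer: 1 4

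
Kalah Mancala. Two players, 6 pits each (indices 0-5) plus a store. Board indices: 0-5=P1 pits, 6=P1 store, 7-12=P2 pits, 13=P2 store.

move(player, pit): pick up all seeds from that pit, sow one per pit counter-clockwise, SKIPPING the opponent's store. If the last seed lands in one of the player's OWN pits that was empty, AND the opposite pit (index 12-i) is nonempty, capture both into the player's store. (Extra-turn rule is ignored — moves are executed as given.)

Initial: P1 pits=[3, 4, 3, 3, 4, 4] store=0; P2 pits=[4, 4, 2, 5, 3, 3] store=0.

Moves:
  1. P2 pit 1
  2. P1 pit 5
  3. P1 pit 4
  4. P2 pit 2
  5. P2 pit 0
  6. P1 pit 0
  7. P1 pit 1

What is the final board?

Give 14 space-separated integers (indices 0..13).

Move 1: P2 pit1 -> P1=[3,4,3,3,4,4](0) P2=[4,0,3,6,4,4](0)
Move 2: P1 pit5 -> P1=[3,4,3,3,4,0](1) P2=[5,1,4,6,4,4](0)
Move 3: P1 pit4 -> P1=[3,4,3,3,0,1](2) P2=[6,2,4,6,4,4](0)
Move 4: P2 pit2 -> P1=[3,4,3,3,0,1](2) P2=[6,2,0,7,5,5](1)
Move 5: P2 pit0 -> P1=[3,4,3,3,0,1](2) P2=[0,3,1,8,6,6](2)
Move 6: P1 pit0 -> P1=[0,5,4,4,0,1](2) P2=[0,3,1,8,6,6](2)
Move 7: P1 pit1 -> P1=[0,0,5,5,1,2](3) P2=[0,3,1,8,6,6](2)

Answer: 0 0 5 5 1 2 3 0 3 1 8 6 6 2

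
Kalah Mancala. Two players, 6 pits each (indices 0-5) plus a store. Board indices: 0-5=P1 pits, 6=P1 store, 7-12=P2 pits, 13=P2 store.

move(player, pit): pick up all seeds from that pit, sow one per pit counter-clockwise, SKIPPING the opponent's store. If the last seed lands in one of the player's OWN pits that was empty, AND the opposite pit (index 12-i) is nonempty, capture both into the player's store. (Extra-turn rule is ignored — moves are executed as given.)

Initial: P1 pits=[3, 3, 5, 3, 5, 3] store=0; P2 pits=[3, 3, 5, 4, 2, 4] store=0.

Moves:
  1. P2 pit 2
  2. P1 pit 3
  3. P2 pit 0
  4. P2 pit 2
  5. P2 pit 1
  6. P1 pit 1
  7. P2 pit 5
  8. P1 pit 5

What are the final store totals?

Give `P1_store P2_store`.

Answer: 2 2

Derivation:
Move 1: P2 pit2 -> P1=[4,3,5,3,5,3](0) P2=[3,3,0,5,3,5](1)
Move 2: P1 pit3 -> P1=[4,3,5,0,6,4](1) P2=[3,3,0,5,3,5](1)
Move 3: P2 pit0 -> P1=[4,3,5,0,6,4](1) P2=[0,4,1,6,3,5](1)
Move 4: P2 pit2 -> P1=[4,3,5,0,6,4](1) P2=[0,4,0,7,3,5](1)
Move 5: P2 pit1 -> P1=[4,3,5,0,6,4](1) P2=[0,0,1,8,4,6](1)
Move 6: P1 pit1 -> P1=[4,0,6,1,7,4](1) P2=[0,0,1,8,4,6](1)
Move 7: P2 pit5 -> P1=[5,1,7,2,8,4](1) P2=[0,0,1,8,4,0](2)
Move 8: P1 pit5 -> P1=[5,1,7,2,8,0](2) P2=[1,1,2,8,4,0](2)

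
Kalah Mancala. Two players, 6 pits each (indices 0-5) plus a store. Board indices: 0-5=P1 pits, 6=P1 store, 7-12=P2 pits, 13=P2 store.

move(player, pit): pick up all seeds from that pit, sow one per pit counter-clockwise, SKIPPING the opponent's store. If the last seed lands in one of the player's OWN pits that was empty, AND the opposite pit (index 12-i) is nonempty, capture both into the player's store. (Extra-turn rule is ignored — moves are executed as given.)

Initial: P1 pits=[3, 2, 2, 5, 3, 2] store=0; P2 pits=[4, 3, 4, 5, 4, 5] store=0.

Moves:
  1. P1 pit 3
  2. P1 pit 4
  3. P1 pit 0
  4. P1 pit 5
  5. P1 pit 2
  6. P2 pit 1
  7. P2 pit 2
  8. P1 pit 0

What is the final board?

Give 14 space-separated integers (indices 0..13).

Answer: 0 4 0 1 1 0 16 0 0 0 7 6 6 1

Derivation:
Move 1: P1 pit3 -> P1=[3,2,2,0,4,3](1) P2=[5,4,4,5,4,5](0)
Move 2: P1 pit4 -> P1=[3,2,2,0,0,4](2) P2=[6,5,4,5,4,5](0)
Move 3: P1 pit0 -> P1=[0,3,3,0,0,4](7) P2=[6,5,0,5,4,5](0)
Move 4: P1 pit5 -> P1=[0,3,3,0,0,0](8) P2=[7,6,1,5,4,5](0)
Move 5: P1 pit2 -> P1=[0,3,0,1,1,0](16) P2=[0,6,1,5,4,5](0)
Move 6: P2 pit1 -> P1=[1,3,0,1,1,0](16) P2=[0,0,2,6,5,6](1)
Move 7: P2 pit2 -> P1=[1,3,0,1,1,0](16) P2=[0,0,0,7,6,6](1)
Move 8: P1 pit0 -> P1=[0,4,0,1,1,0](16) P2=[0,0,0,7,6,6](1)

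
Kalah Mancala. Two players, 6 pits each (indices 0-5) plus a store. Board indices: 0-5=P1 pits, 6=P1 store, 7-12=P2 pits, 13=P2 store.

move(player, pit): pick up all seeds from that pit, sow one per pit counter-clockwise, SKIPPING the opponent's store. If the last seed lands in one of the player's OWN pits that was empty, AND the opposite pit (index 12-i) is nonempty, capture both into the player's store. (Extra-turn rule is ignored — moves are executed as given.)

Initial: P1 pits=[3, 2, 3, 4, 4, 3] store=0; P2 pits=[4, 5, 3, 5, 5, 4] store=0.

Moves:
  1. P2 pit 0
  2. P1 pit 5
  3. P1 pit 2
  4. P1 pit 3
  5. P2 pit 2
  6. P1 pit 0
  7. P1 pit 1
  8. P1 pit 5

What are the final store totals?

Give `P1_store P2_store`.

Move 1: P2 pit0 -> P1=[3,2,3,4,4,3](0) P2=[0,6,4,6,6,4](0)
Move 2: P1 pit5 -> P1=[3,2,3,4,4,0](1) P2=[1,7,4,6,6,4](0)
Move 3: P1 pit2 -> P1=[3,2,0,5,5,0](3) P2=[0,7,4,6,6,4](0)
Move 4: P1 pit3 -> P1=[3,2,0,0,6,1](4) P2=[1,8,4,6,6,4](0)
Move 5: P2 pit2 -> P1=[3,2,0,0,6,1](4) P2=[1,8,0,7,7,5](1)
Move 6: P1 pit0 -> P1=[0,3,1,1,6,1](4) P2=[1,8,0,7,7,5](1)
Move 7: P1 pit1 -> P1=[0,0,2,2,7,1](4) P2=[1,8,0,7,7,5](1)
Move 8: P1 pit5 -> P1=[0,0,2,2,7,0](5) P2=[1,8,0,7,7,5](1)

Answer: 5 1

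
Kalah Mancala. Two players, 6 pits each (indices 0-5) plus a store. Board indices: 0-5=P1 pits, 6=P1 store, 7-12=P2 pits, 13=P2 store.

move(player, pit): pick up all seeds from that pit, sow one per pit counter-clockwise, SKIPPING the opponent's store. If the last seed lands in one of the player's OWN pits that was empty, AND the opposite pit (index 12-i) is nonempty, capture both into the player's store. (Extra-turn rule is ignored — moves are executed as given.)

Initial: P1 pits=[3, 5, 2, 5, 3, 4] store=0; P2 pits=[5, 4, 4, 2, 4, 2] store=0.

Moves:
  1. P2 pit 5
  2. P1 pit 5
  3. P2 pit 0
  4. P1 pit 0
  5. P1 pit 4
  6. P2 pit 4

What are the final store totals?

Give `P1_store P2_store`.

Move 1: P2 pit5 -> P1=[4,5,2,5,3,4](0) P2=[5,4,4,2,4,0](1)
Move 2: P1 pit5 -> P1=[4,5,2,5,3,0](1) P2=[6,5,5,2,4,0](1)
Move 3: P2 pit0 -> P1=[4,5,2,5,3,0](1) P2=[0,6,6,3,5,1](2)
Move 4: P1 pit0 -> P1=[0,6,3,6,4,0](1) P2=[0,6,6,3,5,1](2)
Move 5: P1 pit4 -> P1=[0,6,3,6,0,1](2) P2=[1,7,6,3,5,1](2)
Move 6: P2 pit4 -> P1=[1,7,4,6,0,1](2) P2=[1,7,6,3,0,2](3)

Answer: 2 3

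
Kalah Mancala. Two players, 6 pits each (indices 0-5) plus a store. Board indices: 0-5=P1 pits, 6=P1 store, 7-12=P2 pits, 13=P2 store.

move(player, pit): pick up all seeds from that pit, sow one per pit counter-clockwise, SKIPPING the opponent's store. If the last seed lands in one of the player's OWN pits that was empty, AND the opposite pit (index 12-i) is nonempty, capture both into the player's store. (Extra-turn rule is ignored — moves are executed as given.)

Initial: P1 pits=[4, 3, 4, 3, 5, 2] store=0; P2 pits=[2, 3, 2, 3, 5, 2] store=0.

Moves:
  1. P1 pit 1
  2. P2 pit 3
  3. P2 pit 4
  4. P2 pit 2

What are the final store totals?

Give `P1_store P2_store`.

Answer: 0 4

Derivation:
Move 1: P1 pit1 -> P1=[4,0,5,4,6,2](0) P2=[2,3,2,3,5,2](0)
Move 2: P2 pit3 -> P1=[4,0,5,4,6,2](0) P2=[2,3,2,0,6,3](1)
Move 3: P2 pit4 -> P1=[5,1,6,5,6,2](0) P2=[2,3,2,0,0,4](2)
Move 4: P2 pit2 -> P1=[5,0,6,5,6,2](0) P2=[2,3,0,1,0,4](4)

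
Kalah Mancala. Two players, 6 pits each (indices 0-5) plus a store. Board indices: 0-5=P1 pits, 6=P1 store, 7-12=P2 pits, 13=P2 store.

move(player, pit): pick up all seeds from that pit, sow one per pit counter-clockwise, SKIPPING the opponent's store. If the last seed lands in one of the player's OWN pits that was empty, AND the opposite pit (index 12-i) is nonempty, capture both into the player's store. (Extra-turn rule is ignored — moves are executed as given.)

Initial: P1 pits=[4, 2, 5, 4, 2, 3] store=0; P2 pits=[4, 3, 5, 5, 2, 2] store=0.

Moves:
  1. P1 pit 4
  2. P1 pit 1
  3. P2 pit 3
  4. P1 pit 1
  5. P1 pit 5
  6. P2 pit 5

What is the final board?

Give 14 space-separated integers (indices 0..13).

Move 1: P1 pit4 -> P1=[4,2,5,4,0,4](1) P2=[4,3,5,5,2,2](0)
Move 2: P1 pit1 -> P1=[4,0,6,5,0,4](1) P2=[4,3,5,5,2,2](0)
Move 3: P2 pit3 -> P1=[5,1,6,5,0,4](1) P2=[4,3,5,0,3,3](1)
Move 4: P1 pit1 -> P1=[5,0,7,5,0,4](1) P2=[4,3,5,0,3,3](1)
Move 5: P1 pit5 -> P1=[5,0,7,5,0,0](2) P2=[5,4,6,0,3,3](1)
Move 6: P2 pit5 -> P1=[6,1,7,5,0,0](2) P2=[5,4,6,0,3,0](2)

Answer: 6 1 7 5 0 0 2 5 4 6 0 3 0 2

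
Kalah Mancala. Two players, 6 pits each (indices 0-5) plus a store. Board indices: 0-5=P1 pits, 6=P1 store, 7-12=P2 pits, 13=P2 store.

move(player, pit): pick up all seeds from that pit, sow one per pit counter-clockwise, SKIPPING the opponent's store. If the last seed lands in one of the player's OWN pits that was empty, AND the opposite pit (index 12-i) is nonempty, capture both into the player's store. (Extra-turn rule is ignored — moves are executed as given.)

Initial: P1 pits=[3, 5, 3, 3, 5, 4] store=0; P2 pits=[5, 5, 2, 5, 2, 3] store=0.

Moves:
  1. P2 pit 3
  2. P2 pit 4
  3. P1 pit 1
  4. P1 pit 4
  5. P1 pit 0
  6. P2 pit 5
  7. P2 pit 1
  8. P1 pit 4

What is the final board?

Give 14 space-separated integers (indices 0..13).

Move 1: P2 pit3 -> P1=[4,6,3,3,5,4](0) P2=[5,5,2,0,3,4](1)
Move 2: P2 pit4 -> P1=[5,6,3,3,5,4](0) P2=[5,5,2,0,0,5](2)
Move 3: P1 pit1 -> P1=[5,0,4,4,6,5](1) P2=[6,5,2,0,0,5](2)
Move 4: P1 pit4 -> P1=[5,0,4,4,0,6](2) P2=[7,6,3,1,0,5](2)
Move 5: P1 pit0 -> P1=[0,1,5,5,1,7](2) P2=[7,6,3,1,0,5](2)
Move 6: P2 pit5 -> P1=[1,2,6,6,1,7](2) P2=[7,6,3,1,0,0](3)
Move 7: P2 pit1 -> P1=[2,2,6,6,1,7](2) P2=[7,0,4,2,1,1](4)
Move 8: P1 pit4 -> P1=[2,2,6,6,0,8](2) P2=[7,0,4,2,1,1](4)

Answer: 2 2 6 6 0 8 2 7 0 4 2 1 1 4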